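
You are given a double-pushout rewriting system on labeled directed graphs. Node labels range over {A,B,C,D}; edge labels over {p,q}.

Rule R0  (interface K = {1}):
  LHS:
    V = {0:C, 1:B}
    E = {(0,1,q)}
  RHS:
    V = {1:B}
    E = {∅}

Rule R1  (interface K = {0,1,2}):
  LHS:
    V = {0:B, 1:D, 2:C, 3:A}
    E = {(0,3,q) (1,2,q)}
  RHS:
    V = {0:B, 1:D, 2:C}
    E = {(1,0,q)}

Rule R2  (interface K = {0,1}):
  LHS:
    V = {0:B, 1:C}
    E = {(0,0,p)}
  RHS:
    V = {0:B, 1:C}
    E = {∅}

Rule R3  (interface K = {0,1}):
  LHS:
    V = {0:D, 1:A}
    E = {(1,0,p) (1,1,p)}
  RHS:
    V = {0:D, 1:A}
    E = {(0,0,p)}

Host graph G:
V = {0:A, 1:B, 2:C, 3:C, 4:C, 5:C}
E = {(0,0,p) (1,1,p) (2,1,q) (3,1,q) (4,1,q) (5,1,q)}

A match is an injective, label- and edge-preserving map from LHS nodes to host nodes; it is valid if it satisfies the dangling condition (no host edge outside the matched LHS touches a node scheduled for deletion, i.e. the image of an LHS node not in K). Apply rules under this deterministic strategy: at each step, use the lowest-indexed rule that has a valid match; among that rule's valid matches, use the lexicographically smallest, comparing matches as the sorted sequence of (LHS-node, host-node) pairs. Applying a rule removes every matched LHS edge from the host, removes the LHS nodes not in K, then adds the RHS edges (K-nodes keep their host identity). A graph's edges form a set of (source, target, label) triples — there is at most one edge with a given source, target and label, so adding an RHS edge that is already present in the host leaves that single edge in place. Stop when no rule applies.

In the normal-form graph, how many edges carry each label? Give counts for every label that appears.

Answer: p:2

Derivation:
start.  V:6 E:6  edges: 0-p->0 1-p->1 2-q->1 3-q->1 4-q->1 5-q->1
1. fire R0 via {0↦2, 1↦1}  →  V:5 E:5  edges: 0-p->0 1-p->1 3-q->1 4-q->1 5-q->1
2. fire R0 via {0↦3, 1↦1}  →  V:4 E:4  edges: 0-p->0 1-p->1 4-q->1 5-q->1
3. fire R0 via {0↦4, 1↦1}  →  V:3 E:3  edges: 0-p->0 1-p->1 5-q->1
4. fire R0 via {0↦5, 1↦1}  →  V:2 E:2  edges: 0-p->0 1-p->1
final graph: no rule applies after step 4
NF edges: [(0, 0, 'p'), (1, 1, 'p')]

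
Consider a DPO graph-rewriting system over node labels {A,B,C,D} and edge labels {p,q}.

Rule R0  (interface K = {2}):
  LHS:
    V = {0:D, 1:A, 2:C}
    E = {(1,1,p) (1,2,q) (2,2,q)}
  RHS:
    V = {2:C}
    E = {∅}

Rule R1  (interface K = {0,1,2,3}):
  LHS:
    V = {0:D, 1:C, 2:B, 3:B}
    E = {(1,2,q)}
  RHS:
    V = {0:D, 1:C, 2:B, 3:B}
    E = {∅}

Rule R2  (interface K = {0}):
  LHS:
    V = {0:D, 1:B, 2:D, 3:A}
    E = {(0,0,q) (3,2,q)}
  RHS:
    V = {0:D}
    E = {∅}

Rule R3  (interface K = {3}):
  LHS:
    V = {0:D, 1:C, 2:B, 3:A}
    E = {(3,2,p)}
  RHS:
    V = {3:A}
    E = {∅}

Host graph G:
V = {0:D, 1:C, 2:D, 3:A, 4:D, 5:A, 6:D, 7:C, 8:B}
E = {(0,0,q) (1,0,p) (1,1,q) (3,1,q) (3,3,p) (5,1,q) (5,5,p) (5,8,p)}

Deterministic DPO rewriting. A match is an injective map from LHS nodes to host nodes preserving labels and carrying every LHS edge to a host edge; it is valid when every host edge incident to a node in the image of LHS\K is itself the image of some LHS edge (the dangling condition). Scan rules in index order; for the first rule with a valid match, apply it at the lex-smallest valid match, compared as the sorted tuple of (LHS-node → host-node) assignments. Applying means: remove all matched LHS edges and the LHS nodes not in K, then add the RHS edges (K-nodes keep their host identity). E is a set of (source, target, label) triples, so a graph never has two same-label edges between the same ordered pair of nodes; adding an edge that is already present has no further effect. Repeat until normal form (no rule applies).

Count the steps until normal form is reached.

Answer: 2

Steps:
[0] host  ⇒  9 nodes, 8 edges  {0-q->0 1-p->0 1-q->1 3-q->1 3-p->3 5-q->1 5-p->5 5-p->8}
[1] R0 @ {0↦2, 1↦3, 2↦1}  ⇒  7 nodes, 5 edges  {0-q->0 1-p->0 5-q->1 5-p->5 5-p->8}
[2] R3 @ {0↦4, 1↦7, 2↦8, 3↦5}  ⇒  4 nodes, 4 edges  {0-q->0 1-p->0 5-q->1 5-p->5}
normal form: no rule applies after step 2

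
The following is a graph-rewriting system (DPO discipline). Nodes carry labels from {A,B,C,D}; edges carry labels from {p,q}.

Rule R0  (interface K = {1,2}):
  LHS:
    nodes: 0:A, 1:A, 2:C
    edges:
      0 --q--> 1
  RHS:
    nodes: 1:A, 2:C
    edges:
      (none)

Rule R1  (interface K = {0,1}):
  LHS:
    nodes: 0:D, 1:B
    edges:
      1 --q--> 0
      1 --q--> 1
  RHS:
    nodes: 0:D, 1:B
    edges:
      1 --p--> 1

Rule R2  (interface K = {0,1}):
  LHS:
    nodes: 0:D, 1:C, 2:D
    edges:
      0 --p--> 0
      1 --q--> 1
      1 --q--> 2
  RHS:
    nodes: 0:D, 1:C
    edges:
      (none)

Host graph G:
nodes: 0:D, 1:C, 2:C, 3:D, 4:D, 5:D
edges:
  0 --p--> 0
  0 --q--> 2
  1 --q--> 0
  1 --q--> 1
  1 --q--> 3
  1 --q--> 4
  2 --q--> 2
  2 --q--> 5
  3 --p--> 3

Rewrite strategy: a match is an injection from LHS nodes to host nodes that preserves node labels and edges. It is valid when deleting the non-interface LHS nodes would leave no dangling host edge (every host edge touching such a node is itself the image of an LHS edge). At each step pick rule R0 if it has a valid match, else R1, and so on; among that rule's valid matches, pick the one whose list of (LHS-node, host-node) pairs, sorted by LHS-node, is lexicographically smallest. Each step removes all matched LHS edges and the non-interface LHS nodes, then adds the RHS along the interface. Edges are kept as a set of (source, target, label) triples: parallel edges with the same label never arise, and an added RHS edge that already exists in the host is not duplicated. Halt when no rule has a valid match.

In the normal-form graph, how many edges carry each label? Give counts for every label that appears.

initial: |V|=6 |E|=9  E = 0-p->0 0-q->2 1-q->0 1-q->1 1-q->3 1-q->4 2-q->2 2-q->5 3-p->3
step 1: apply R2 at {0↦0, 1↦1, 2↦4}  → |V|=5 |E|=6  E = 0-q->2 1-q->0 1-q->3 2-q->2 2-q->5 3-p->3
step 2: apply R2 at {0↦3, 1↦2, 2↦5}  → |V|=4 |E|=3  E = 0-q->2 1-q->0 1-q->3
normal form: no rule applies after step 2
NF edges: [(0, 2, 'q'), (1, 0, 'q'), (1, 3, 'q')]

Answer: q:3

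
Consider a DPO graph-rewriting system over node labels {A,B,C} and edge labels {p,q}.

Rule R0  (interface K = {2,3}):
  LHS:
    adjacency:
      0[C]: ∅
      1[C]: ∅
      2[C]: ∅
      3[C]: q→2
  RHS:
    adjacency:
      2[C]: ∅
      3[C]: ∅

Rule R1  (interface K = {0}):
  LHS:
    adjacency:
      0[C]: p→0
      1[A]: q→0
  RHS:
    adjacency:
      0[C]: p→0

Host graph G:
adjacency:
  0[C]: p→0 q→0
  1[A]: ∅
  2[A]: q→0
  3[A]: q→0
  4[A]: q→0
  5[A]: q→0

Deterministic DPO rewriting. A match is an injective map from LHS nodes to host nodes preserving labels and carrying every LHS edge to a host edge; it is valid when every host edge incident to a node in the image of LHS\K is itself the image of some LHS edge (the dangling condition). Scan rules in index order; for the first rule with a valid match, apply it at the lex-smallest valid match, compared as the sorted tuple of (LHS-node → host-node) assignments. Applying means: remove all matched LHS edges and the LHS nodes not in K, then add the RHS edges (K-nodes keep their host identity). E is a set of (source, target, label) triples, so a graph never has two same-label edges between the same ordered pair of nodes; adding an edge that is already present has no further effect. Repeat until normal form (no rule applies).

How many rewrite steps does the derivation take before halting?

[0] host  ⇒  6 nodes, 6 edges  {0-p->0 0-q->0 2-q->0 3-q->0 4-q->0 5-q->0}
[1] R1 @ {0↦0, 1↦2}  ⇒  5 nodes, 5 edges  {0-p->0 0-q->0 3-q->0 4-q->0 5-q->0}
[2] R1 @ {0↦0, 1↦3}  ⇒  4 nodes, 4 edges  {0-p->0 0-q->0 4-q->0 5-q->0}
[3] R1 @ {0↦0, 1↦4}  ⇒  3 nodes, 3 edges  {0-p->0 0-q->0 5-q->0}
[4] R1 @ {0↦0, 1↦5}  ⇒  2 nodes, 2 edges  {0-p->0 0-q->0}
halt: no rule applies after step 4

Answer: 4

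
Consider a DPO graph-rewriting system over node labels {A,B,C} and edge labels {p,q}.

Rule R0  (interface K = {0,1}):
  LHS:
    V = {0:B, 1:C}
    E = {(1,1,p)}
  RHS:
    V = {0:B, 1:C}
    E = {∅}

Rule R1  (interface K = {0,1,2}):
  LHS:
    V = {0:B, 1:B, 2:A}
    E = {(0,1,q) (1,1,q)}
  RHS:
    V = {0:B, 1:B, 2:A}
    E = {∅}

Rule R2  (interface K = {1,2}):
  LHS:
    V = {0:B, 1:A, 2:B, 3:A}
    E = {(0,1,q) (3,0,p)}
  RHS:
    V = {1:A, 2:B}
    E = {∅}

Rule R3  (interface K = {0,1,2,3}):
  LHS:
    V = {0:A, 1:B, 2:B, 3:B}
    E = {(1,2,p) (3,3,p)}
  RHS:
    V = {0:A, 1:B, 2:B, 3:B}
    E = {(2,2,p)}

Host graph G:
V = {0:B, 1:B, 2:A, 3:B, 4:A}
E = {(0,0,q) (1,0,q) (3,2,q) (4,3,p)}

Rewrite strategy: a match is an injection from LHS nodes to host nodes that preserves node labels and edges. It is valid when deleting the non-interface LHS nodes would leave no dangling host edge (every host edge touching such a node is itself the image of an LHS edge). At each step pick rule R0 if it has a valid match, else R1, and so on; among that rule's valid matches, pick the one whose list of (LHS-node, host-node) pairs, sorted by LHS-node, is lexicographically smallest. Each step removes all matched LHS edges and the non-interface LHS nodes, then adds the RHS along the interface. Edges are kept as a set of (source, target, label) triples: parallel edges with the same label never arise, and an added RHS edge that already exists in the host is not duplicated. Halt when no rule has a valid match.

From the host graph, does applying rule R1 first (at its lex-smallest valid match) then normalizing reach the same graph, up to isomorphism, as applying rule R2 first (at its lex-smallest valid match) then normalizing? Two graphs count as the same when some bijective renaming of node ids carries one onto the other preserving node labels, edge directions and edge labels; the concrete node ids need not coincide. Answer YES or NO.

branch R1-first: apply at {0↦1, 1↦0, 2↦2} → |E|=2, then 1 more step(s) → NF |V|=3 |E|=0 V={0:B, 1:B, 2:A} E=∅
branch R2-first: apply at {0↦3, 1↦2, 2↦0, 3↦4} → |E|=2, then 1 more step(s) → NF |V|=3 |E|=0 V={0:B, 1:B, 2:A} E=∅
graphs isomorphic (equal up to label-preserving node renaming)

Answer: YES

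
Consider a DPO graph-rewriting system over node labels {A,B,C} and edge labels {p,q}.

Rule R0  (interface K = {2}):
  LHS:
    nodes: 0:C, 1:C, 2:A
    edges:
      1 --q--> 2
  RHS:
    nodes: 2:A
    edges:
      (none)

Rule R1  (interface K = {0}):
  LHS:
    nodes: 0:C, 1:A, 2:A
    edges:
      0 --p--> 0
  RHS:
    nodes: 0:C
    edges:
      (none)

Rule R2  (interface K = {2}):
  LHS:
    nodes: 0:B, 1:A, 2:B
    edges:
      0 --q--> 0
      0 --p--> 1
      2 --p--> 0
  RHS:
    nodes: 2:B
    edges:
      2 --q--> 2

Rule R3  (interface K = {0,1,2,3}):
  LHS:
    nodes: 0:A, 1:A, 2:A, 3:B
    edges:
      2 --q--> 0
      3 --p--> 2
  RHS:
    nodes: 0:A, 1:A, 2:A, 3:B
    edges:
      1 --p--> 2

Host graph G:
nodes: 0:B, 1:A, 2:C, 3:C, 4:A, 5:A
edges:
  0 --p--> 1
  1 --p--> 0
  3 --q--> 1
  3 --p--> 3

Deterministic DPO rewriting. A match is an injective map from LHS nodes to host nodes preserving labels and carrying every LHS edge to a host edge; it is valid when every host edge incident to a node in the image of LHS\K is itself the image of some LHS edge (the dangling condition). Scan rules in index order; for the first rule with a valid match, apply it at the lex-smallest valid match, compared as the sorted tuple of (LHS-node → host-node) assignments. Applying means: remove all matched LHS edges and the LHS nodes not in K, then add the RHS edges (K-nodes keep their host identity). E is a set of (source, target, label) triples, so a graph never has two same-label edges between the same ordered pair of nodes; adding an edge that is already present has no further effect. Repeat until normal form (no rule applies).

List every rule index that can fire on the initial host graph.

R0: no valid match — 1 raw match, all fail dangling condition
R1: 2 valid matches — {0↦3, 1↦4, 2↦5}, {0↦3, 1↦5, 2↦4}
R2: no valid match — LHS pattern not found
R3: no valid match — LHS pattern not found

Answer: [R1]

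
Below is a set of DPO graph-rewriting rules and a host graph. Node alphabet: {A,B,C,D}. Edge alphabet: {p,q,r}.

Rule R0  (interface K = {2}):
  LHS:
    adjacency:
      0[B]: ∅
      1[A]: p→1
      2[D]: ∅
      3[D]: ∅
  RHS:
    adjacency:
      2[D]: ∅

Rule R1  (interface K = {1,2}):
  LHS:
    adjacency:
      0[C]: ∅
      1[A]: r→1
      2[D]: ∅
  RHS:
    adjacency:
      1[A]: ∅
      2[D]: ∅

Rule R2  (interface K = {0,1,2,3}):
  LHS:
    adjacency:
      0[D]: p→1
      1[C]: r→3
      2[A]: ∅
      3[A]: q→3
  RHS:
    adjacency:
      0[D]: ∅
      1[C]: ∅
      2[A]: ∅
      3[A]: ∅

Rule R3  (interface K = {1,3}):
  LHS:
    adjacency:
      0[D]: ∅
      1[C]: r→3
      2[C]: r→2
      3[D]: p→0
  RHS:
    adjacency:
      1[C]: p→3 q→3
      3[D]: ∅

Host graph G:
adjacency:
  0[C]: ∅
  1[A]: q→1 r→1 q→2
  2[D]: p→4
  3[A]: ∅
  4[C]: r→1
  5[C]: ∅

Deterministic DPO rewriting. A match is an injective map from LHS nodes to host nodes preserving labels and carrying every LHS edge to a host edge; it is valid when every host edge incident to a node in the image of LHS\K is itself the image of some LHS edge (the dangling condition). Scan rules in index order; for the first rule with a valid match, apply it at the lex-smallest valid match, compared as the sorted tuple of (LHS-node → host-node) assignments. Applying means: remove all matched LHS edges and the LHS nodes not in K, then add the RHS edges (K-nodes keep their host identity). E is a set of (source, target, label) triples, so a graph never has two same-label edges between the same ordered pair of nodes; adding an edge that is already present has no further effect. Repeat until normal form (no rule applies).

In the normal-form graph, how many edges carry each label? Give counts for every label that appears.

Answer: q:1

Rewrite trace:
initial: |V|=6 |E|=5  E = 1-q->1 1-r->1 1-q->2 2-p->4 4-r->1
step 1: apply R1 at {0↦0, 1↦1, 2↦2}  → |V|=5 |E|=4  E = 1-q->1 1-q->2 2-p->4 4-r->1
step 2: apply R2 at {0↦2, 1↦4, 2↦3, 3↦1}  → |V|=5 |E|=1  E = 1-q->2
normal form: no rule applies after step 2
NF edges: [(1, 2, 'q')]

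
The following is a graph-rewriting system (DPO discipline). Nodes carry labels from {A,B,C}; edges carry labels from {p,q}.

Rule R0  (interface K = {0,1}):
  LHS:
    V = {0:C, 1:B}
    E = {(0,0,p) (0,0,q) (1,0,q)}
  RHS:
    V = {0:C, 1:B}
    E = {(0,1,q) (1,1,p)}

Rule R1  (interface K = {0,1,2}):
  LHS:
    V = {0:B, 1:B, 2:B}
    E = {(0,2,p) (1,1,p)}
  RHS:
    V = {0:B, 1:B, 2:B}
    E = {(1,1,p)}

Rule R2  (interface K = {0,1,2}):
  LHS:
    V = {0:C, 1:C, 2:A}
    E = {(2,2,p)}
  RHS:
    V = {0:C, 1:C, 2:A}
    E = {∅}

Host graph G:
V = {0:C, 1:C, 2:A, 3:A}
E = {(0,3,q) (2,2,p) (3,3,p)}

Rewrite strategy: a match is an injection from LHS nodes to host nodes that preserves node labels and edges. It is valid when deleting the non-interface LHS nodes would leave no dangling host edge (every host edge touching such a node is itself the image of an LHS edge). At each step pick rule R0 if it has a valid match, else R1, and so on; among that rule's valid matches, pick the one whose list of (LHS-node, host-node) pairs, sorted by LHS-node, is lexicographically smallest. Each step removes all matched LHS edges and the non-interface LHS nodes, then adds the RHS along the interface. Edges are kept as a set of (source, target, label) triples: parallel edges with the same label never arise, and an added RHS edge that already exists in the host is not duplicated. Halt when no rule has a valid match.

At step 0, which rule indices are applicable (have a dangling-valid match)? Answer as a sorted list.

R0: no valid match — LHS pattern not found
R1: no valid match — LHS pattern not found
R2: 4 valid matches — {0↦0, 1↦1, 2↦2}, {0↦0, 1↦1, 2↦3}, {0↦1, 1↦0, 2↦2} (+1 more)

Answer: [R2]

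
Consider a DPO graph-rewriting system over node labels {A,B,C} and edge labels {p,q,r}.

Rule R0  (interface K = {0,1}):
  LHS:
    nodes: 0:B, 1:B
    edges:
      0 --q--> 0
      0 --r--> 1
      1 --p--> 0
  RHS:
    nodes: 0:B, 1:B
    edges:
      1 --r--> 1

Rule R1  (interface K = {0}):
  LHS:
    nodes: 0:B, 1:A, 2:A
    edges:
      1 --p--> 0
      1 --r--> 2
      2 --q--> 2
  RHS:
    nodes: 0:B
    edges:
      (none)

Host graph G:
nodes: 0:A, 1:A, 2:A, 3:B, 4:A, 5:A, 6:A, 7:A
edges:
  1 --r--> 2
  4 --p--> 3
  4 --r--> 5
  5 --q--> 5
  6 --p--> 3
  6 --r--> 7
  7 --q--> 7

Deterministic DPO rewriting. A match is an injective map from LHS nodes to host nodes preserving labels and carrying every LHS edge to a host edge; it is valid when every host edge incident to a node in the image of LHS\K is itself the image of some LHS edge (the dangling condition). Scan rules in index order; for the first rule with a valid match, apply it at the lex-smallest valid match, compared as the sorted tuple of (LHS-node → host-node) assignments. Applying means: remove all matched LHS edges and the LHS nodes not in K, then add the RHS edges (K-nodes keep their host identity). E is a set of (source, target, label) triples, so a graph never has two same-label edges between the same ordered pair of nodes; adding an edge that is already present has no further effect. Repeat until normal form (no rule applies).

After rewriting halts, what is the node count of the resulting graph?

[0] host  ⇒  8 nodes, 7 edges  {1-r->2 4-p->3 4-r->5 5-q->5 6-p->3 6-r->7 7-q->7}
[1] R1 @ {0↦3, 1↦4, 2↦5}  ⇒  6 nodes, 4 edges  {1-r->2 6-p->3 6-r->7 7-q->7}
[2] R1 @ {0↦3, 1↦6, 2↦7}  ⇒  4 nodes, 1 edges  {1-r->2}
halt: no rule applies after step 2
NF nodes: {0:A, 1:A, 2:A, 3:B}

Answer: 4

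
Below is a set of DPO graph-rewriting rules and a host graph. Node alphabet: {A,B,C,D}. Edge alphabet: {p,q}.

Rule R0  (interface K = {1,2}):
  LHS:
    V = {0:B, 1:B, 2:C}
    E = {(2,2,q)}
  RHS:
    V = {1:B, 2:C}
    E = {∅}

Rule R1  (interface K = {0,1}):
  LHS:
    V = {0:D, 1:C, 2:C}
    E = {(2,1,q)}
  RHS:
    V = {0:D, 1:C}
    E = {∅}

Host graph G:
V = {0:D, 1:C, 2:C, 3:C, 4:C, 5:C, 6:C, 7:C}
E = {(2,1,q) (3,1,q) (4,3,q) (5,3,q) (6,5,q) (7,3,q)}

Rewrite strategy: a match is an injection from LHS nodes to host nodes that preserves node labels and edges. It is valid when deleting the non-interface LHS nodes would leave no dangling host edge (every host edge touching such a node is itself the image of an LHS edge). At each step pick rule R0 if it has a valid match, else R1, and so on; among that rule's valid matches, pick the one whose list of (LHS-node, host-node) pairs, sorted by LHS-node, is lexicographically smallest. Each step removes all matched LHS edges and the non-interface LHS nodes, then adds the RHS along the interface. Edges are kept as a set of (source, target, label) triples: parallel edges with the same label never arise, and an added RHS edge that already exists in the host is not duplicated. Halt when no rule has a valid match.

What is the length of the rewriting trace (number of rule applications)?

initial: |V|=8 |E|=6  E = 2-q->1 3-q->1 4-q->3 5-q->3 6-q->5 7-q->3
step 1: apply R1 at {0↦0, 1↦1, 2↦2}  → |V|=7 |E|=5  E = 3-q->1 4-q->3 5-q->3 6-q->5 7-q->3
step 2: apply R1 at {0↦0, 1↦3, 2↦4}  → |V|=6 |E|=4  E = 3-q->1 5-q->3 6-q->5 7-q->3
step 3: apply R1 at {0↦0, 1↦3, 2↦7}  → |V|=5 |E|=3  E = 3-q->1 5-q->3 6-q->5
step 4: apply R1 at {0↦0, 1↦5, 2↦6}  → |V|=4 |E|=2  E = 3-q->1 5-q->3
step 5: apply R1 at {0↦0, 1↦3, 2↦5}  → |V|=3 |E|=1  E = 3-q->1
step 6: apply R1 at {0↦0, 1↦1, 2↦3}  → |V|=2 |E|=0  E = ∅
normal form: no rule applies after step 6

Answer: 6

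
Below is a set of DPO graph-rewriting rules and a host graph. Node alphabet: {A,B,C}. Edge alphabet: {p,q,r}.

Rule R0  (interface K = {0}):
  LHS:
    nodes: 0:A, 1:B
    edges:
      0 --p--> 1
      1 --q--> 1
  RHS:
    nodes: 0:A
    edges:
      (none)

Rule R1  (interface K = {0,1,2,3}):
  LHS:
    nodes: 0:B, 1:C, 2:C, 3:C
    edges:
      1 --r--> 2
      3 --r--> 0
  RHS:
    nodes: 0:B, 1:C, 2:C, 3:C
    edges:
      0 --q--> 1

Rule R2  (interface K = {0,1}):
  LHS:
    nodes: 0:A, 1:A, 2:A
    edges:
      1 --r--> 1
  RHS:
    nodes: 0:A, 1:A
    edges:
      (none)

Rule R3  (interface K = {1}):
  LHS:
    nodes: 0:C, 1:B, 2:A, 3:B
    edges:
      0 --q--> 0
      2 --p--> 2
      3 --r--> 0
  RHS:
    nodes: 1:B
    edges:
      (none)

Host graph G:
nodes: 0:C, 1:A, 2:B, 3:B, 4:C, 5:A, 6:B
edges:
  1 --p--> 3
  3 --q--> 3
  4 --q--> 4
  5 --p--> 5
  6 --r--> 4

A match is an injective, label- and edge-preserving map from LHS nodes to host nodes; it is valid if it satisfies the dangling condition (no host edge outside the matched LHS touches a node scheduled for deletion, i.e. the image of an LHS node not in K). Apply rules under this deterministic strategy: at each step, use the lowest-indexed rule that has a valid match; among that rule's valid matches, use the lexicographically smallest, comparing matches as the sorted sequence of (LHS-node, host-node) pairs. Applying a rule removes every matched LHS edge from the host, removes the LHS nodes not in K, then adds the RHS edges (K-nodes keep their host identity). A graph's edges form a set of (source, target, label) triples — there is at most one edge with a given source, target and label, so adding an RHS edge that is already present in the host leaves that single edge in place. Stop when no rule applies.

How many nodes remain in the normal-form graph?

start.  V:7 E:5  edges: 1-p->3 3-q->3 4-q->4 5-p->5 6-r->4
1. fire R0 via {0↦1, 1↦3}  →  V:6 E:3  edges: 4-q->4 5-p->5 6-r->4
2. fire R3 via {0↦4, 1↦2, 2↦5, 3↦6}  →  V:3 E:0  edges: ∅
halt: no rule applies after step 2
NF nodes: {0:C, 1:A, 2:B}

Answer: 3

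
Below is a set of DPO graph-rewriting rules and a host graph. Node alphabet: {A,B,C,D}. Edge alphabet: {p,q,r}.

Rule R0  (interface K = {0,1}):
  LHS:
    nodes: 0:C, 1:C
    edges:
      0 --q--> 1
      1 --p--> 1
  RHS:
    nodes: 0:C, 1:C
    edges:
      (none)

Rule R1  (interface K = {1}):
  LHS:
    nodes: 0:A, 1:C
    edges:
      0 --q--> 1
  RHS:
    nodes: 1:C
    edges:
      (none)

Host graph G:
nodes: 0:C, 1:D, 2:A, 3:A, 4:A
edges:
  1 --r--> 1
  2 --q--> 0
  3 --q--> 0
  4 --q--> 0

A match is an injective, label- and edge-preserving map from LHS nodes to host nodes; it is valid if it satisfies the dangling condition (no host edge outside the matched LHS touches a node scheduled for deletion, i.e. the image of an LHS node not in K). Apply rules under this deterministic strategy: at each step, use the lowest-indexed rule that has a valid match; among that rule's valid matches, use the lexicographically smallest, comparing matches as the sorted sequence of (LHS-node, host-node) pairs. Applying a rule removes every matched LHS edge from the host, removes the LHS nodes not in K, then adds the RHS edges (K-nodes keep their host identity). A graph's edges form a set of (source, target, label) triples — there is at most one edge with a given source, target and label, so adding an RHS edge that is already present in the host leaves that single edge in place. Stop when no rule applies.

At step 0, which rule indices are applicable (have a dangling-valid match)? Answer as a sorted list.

R0: no valid match — LHS pattern not found
R1: 3 valid matches — {0↦2, 1↦0}, {0↦3, 1↦0}, {0↦4, 1↦0}

Answer: [R1]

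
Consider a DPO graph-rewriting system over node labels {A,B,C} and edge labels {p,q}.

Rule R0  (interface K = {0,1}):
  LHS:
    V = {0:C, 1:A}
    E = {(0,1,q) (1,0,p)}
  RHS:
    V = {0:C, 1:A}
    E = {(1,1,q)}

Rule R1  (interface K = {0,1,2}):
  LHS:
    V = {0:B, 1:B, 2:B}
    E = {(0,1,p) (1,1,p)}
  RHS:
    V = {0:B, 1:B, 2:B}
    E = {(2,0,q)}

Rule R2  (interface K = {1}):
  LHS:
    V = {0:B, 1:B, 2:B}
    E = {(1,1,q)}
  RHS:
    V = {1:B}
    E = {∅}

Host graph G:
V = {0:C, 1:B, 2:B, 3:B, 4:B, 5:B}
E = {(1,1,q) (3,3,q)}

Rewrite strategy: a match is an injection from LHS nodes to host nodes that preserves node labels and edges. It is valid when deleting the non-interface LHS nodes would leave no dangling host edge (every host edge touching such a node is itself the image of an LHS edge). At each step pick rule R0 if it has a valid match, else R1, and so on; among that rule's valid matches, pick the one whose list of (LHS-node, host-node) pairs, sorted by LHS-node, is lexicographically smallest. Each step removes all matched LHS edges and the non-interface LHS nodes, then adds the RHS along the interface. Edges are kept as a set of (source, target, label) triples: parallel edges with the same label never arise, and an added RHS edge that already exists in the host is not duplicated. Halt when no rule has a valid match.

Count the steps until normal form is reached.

start.  V:6 E:2  edges: 1-q->1 3-q->3
1. fire R2 via {0↦2, 1↦1, 2↦4}  →  V:4 E:1  edges: 3-q->3
2. fire R2 via {0↦1, 1↦3, 2↦5}  →  V:2 E:0  edges: ∅
final graph: no rule applies after step 2

Answer: 2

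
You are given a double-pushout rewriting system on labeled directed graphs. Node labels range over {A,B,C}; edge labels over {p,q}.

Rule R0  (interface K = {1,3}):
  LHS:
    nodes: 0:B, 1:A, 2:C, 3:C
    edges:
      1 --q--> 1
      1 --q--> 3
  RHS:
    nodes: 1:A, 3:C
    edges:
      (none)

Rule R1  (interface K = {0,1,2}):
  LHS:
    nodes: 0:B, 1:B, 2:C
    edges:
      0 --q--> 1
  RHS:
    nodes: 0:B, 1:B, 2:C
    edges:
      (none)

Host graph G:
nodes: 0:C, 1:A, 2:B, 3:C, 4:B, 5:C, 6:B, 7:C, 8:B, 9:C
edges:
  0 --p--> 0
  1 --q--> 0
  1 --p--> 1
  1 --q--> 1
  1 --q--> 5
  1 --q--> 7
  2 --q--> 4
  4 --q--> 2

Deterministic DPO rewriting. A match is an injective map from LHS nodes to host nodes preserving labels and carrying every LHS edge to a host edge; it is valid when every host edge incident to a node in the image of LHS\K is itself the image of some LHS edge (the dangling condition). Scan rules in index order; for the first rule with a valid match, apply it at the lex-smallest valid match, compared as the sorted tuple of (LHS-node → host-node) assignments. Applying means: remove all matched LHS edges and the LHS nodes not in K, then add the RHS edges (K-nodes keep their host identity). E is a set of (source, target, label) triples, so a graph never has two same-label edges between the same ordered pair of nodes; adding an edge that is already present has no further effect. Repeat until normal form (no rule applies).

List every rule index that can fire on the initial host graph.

Answer: [R0,R1]

Steps:
R0: 12 valid matches — {0↦6, 1↦1, 2↦3, 3↦0}, {0↦6, 1↦1, 2↦3, 3↦5}, {0↦6, 1↦1, 2↦3, 3↦7} (+9 more)
R1: 10 valid matches — {0↦2, 1↦4, 2↦0}, {0↦2, 1↦4, 2↦3}, {0↦2, 1↦4, 2↦5} (+7 more)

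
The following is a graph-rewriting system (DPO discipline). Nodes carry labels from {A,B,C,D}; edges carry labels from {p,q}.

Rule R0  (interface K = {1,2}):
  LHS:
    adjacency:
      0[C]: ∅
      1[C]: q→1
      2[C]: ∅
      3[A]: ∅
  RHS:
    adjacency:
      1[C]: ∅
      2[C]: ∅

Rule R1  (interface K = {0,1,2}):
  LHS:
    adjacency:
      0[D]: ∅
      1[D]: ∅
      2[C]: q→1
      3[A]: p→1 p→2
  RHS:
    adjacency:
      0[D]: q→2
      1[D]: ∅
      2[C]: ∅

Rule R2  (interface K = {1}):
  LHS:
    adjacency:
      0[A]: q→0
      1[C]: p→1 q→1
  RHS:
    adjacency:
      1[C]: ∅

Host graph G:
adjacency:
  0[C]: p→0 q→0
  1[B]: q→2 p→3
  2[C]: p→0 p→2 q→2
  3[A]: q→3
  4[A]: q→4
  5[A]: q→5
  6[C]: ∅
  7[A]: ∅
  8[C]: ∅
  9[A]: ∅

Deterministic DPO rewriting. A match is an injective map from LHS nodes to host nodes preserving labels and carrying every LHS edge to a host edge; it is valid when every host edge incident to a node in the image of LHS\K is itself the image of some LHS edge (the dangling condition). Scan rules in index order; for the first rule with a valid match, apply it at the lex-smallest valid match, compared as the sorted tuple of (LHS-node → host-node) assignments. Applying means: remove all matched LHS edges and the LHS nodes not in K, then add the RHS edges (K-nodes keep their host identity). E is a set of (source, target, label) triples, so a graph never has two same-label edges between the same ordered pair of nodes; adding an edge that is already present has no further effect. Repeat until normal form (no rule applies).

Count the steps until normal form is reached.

Answer: 2

Steps:
initial: |V|=10 |E|=10  E = 0-p->0 0-q->0 1-q->2 1-p->3 2-p->0 2-p->2 2-q->2 3-q->3 4-q->4 5-q->5
step 1: apply R0 at {0↦6, 1↦0, 2↦2, 3↦7}  → |V|=8 |E|=9  E = 0-p->0 1-q->2 1-p->3 2-p->0 2-p->2 2-q->2 3-q->3 4-q->4 5-q->5
step 2: apply R0 at {0↦8, 1↦2, 2↦0, 3↦9}  → |V|=6 |E|=8  E = 0-p->0 1-q->2 1-p->3 2-p->0 2-p->2 3-q->3 4-q->4 5-q->5
final graph: no rule applies after step 2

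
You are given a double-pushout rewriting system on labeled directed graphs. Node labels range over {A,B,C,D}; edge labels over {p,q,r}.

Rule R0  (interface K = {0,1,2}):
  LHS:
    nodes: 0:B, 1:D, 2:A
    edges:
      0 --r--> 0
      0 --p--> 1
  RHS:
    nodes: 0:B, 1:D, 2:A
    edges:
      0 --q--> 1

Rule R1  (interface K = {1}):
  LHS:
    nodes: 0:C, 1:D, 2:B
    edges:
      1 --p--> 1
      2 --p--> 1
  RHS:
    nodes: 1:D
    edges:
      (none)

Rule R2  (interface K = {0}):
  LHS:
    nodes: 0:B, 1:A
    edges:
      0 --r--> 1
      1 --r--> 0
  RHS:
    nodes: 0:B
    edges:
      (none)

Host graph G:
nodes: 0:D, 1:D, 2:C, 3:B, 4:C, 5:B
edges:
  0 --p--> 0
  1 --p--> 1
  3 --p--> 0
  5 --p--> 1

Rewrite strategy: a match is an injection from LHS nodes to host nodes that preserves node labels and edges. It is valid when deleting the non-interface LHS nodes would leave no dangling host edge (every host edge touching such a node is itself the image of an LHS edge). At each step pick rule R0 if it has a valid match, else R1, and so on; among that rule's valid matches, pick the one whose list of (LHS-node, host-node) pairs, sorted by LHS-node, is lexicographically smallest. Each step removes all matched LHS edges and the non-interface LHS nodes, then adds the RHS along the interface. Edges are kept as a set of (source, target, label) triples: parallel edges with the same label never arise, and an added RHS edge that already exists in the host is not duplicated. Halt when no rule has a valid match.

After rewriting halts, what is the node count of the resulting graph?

Answer: 2

Derivation:
initial: |V|=6 |E|=4  E = 0-p->0 1-p->1 3-p->0 5-p->1
step 1: apply R1 at {0↦2, 1↦0, 2↦3}  → |V|=4 |E|=2  E = 1-p->1 5-p->1
step 2: apply R1 at {0↦4, 1↦1, 2↦5}  → |V|=2 |E|=0  E = ∅
normal form: no rule applies after step 2
NF nodes: {0:D, 1:D}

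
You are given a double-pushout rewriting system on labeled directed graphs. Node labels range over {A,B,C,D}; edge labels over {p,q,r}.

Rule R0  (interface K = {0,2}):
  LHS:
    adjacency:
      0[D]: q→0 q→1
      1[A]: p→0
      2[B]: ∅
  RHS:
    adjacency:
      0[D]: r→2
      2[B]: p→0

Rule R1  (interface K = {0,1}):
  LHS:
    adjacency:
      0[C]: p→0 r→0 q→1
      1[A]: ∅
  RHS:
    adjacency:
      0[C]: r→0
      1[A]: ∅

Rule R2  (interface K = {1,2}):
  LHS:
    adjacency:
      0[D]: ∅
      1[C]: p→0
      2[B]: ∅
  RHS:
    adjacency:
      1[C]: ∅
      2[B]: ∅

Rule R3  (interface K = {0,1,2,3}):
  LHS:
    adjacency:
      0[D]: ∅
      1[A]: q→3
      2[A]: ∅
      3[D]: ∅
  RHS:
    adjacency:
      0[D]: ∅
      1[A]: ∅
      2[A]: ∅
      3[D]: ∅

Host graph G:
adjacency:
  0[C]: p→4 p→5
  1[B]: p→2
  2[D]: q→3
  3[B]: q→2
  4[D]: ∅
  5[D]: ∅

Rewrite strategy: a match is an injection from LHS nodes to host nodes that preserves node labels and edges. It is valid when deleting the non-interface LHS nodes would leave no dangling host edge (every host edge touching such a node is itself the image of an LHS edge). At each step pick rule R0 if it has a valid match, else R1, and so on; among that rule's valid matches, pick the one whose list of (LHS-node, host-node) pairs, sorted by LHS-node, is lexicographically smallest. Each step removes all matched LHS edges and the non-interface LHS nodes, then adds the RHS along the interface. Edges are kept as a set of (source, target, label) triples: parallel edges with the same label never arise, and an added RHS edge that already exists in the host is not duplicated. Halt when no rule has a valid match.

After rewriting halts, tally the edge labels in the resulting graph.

start.  V:6 E:5  edges: 0-p->4 0-p->5 1-p->2 2-q->3 3-q->2
1. fire R2 via {0↦4, 1↦0, 2↦1}  →  V:5 E:4  edges: 0-p->5 1-p->2 2-q->3 3-q->2
2. fire R2 via {0↦5, 1↦0, 2↦1}  →  V:4 E:3  edges: 1-p->2 2-q->3 3-q->2
final graph: no rule applies after step 2
NF edges: [(1, 2, 'p'), (2, 3, 'q'), (3, 2, 'q')]

Answer: p:1 q:2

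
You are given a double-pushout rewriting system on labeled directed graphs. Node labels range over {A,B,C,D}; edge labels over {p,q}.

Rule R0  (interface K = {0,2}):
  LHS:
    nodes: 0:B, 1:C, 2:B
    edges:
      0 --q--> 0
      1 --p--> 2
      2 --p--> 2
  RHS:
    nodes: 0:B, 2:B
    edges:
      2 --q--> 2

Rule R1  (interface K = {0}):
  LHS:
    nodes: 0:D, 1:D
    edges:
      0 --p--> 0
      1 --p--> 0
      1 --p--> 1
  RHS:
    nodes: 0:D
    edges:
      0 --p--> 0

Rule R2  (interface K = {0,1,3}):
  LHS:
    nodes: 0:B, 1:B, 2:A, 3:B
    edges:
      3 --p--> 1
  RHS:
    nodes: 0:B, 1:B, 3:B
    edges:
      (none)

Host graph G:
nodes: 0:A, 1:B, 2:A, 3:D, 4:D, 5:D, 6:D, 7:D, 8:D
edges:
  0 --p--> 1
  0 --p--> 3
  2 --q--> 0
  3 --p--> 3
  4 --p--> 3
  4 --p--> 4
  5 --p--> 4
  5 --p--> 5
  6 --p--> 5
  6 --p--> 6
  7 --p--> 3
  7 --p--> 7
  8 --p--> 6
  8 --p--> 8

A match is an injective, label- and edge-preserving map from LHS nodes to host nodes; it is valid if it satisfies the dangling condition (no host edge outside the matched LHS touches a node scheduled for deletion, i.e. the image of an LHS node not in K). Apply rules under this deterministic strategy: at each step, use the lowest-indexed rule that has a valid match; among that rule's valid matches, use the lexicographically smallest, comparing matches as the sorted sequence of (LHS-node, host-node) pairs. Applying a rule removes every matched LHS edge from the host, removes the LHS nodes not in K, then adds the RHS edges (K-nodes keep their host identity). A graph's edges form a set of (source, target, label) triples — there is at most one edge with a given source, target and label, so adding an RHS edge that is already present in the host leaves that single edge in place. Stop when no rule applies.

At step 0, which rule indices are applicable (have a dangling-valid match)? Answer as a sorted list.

Answer: [R1]

Steps:
R0: no valid match — LHS pattern not found
R1: 2 valid matches — {0↦3, 1↦7}, {0↦6, 1↦8}
R2: no valid match — LHS pattern not found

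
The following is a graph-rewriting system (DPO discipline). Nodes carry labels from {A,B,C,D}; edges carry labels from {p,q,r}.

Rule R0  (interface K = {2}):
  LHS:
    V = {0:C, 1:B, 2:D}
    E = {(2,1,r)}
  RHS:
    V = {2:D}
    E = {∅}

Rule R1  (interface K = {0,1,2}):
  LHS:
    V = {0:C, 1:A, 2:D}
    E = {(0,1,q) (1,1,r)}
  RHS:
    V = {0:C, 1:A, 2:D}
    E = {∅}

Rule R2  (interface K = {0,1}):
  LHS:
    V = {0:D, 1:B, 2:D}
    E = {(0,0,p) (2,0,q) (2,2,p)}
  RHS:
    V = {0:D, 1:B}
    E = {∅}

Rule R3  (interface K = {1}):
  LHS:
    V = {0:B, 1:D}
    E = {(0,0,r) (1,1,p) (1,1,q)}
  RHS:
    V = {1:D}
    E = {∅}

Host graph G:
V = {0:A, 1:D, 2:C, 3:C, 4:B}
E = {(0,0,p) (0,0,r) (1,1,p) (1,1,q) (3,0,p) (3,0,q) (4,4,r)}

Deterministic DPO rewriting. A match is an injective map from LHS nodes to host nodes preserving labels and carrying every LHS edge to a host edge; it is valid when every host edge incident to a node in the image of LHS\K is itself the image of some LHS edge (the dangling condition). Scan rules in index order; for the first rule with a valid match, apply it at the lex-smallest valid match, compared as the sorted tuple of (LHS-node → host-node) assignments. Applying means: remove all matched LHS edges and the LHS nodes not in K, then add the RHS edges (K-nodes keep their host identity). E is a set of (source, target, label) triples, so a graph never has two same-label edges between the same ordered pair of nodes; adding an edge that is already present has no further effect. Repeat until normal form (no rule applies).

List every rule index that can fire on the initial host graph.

R0: no valid match — LHS pattern not found
R1: 1 valid match — {0↦3, 1↦0, 2↦1}
R2: no valid match — LHS pattern not found
R3: 1 valid match — {0↦4, 1↦1}

Answer: [R1,R3]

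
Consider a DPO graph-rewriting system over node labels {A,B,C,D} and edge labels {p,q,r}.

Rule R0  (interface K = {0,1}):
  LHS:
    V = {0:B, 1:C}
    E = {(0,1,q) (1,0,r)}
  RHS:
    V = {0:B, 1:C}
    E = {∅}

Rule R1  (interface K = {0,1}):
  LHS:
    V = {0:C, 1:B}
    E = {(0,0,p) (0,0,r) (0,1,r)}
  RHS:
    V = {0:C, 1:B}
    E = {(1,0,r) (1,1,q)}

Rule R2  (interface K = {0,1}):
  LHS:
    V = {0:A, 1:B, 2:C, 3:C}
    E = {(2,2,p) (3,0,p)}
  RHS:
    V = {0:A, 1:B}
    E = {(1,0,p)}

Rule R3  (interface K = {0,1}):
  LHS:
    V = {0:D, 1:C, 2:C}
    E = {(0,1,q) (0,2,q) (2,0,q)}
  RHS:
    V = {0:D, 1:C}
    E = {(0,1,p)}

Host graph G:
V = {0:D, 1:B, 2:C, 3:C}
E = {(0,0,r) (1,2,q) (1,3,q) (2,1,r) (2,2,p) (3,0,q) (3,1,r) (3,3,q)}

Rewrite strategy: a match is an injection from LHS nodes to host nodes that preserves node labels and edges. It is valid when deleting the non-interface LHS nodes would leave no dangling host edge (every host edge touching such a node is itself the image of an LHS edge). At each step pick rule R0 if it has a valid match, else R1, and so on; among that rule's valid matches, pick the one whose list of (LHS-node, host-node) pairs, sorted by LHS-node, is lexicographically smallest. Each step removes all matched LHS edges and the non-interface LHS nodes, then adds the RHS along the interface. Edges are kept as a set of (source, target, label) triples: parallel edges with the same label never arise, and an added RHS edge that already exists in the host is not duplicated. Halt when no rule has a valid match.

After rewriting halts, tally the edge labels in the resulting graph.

start.  V:4 E:8  edges: 0-r->0 1-q->2 1-q->3 2-r->1 2-p->2 3-q->0 3-r->1 3-q->3
1. fire R0 via {0↦1, 1↦2}  →  V:4 E:6  edges: 0-r->0 1-q->3 2-p->2 3-q->0 3-r->1 3-q->3
2. fire R0 via {0↦1, 1↦3}  →  V:4 E:4  edges: 0-r->0 2-p->2 3-q->0 3-q->3
halt: no rule applies after step 2
NF edges: [(0, 0, 'r'), (2, 2, 'p'), (3, 0, 'q'), (3, 3, 'q')]

Answer: p:1 q:2 r:1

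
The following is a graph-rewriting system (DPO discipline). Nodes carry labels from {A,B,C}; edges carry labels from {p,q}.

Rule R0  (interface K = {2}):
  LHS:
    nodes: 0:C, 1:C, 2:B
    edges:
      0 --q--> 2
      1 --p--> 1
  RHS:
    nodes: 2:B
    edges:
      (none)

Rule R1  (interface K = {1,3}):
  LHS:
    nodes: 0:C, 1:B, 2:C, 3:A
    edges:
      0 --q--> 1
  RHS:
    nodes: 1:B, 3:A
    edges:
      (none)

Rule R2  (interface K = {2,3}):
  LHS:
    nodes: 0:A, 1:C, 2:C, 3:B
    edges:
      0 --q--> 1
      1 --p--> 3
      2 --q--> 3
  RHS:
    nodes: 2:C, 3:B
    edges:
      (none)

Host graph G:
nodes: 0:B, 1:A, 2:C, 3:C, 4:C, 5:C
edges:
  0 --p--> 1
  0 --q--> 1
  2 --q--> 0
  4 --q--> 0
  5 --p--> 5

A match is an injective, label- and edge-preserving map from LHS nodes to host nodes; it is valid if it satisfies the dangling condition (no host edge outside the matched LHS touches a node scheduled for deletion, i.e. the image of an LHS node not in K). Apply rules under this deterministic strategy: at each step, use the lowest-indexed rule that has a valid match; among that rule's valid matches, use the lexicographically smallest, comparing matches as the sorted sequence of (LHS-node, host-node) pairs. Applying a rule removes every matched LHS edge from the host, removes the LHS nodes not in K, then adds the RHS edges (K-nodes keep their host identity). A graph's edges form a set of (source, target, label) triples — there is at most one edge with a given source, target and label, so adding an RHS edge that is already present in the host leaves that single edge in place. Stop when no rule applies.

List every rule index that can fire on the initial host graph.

R0: 2 valid matches — {0↦2, 1↦5, 2↦0}, {0↦4, 1↦5, 2↦0}
R1: 2 valid matches — {0↦2, 1↦0, 2↦3, 3↦1}, {0↦4, 1↦0, 2↦3, 3↦1}
R2: no valid match — LHS pattern not found

Answer: [R0,R1]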